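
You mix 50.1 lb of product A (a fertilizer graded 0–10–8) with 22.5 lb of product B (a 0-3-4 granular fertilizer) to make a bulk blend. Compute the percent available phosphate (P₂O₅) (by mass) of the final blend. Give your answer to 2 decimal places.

Total mass = 50.1 + 22.5 = 72.6 lb.
P₂O₅ mass = 10%×50.1 + 3%×22.5 = 5.685 lb.
% P₂O₅ = 5.685 / 72.6 = 7.83058%.

7.83% P₂O₅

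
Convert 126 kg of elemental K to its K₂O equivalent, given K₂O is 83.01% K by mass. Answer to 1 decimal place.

K₂O = 126 / 0.8301 = 151.789 kg.

151.8 kg K₂O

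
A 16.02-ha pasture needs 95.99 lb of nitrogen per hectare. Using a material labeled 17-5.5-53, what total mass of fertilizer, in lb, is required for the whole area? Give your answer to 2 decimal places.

Product per hectare = 95.99 / 17% = 564.647 lb.
Total product = 564.647 × 16.02 = 9045.646 lb.

9045.65 lb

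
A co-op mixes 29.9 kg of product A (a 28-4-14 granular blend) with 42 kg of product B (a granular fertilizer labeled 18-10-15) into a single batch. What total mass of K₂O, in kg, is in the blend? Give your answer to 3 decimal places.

10.486 kg K₂O

K₂O mass = 14%×29.9 + 15%×42 = 10.486 kg.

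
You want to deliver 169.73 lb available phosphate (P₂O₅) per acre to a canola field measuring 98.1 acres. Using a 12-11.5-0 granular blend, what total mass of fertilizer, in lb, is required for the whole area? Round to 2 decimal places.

144787.07 lb

Product per acre = 169.73 / 11.5% = 1475.91 lb.
Total product = 1475.91 × 98.1 = 144787.0696 lb.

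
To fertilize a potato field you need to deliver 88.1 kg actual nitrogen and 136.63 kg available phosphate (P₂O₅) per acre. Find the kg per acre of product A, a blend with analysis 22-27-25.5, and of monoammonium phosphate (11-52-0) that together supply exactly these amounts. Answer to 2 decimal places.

Let a = kg of product A, b = kg of monoammonium phosphate (per acre).
N: 0.22·a + 0.11·b = 88.1
P₂O₅: 0.27·a + 0.52·b = 136.63
Eliminate b: (row1) − 0.11/0.52·(row2) → 0.162885·a = 59.1975, so a = 363.432.
Then b = (136.63 − 0.27·363.432) / 0.52 = 74.0449.

363.43 kg product A, 74.04 kg monoammonium phosphate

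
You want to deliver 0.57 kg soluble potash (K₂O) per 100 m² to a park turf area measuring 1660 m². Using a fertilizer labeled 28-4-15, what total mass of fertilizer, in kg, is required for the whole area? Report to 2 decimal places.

Product per 100 m² = 0.57 / 15% = 3.8 kg.
Total product = 3.8 × 1660 / 100 = 63.08 kg.

63.08 kg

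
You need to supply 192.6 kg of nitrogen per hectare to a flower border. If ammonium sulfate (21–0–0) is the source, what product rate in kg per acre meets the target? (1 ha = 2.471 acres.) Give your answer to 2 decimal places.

371.16 kg of product per acre

Product per hectare = 192.6 / 21% = 917.143 kg.
Convert to per acre: 917.143 × 0.404694 = 371.163 kg.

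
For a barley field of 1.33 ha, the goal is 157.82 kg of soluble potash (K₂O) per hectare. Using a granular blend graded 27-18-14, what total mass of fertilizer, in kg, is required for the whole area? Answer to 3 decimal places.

Product per hectare = 157.82 / 14% = 1127.29 kg.
Total product = 1127.29 × 1.33 = 1499.29 kg.

1499.290 kg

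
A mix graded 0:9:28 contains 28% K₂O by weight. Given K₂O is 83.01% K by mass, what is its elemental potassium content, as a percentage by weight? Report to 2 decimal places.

%K = 28 × 0.8301 = 23.2428%.

23.24% K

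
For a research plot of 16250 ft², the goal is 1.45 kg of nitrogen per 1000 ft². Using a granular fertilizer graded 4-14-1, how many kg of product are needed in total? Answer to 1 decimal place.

Product per 1000 ft² = 1.45 / 4% = 36.25 kg.
Total product = 36.25 × 16250 / 1000 = 589.062 kg.

589.1 kg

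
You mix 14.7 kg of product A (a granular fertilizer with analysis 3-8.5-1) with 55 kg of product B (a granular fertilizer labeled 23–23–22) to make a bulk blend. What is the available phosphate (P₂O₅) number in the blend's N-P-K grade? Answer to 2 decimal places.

19.94% P₂O₅

Total mass = 14.7 + 55 = 69.7 kg.
P₂O₅ mass = 8.5%×14.7 + 23%×55 = 13.8995 kg.
% P₂O₅ = 13.8995 / 69.7 = 19.9419%.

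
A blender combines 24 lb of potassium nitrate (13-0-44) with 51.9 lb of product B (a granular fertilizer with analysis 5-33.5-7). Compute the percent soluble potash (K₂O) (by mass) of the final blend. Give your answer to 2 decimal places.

Total mass = 24 + 51.9 = 75.9 lb.
K₂O mass = 44%×24 + 7%×51.9 = 14.193 lb.
% K₂O = 14.193 / 75.9 = 18.6996%.

18.70% K₂O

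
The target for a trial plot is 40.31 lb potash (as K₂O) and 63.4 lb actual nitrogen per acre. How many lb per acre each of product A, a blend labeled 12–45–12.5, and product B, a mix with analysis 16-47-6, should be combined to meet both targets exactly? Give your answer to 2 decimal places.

With a, b = lb per acre of product A and product B:
K₂O: 0.125·a + 0.06·b = 40.31
N: 0.12·a + 0.16·b = 63.4
Eliminate a: (row1) − 0.125/0.12·(row2) → -0.106667·b = -25.7317, so b = 241.234.
Back-substitute: a = (40.31 − 0.06·241.234) / 0.125 = 206.688.

206.69 lb product A, 241.23 lb product B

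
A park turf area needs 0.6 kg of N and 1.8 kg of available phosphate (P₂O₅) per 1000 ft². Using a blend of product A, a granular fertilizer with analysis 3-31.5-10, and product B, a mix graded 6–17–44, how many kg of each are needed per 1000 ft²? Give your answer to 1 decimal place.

With a, b = kg per 1000 ft² of product A and product B:
N: 0.03·a + 0.06·b = 0.6
P₂O₅: 0.315·a + 0.17·b = 1.8
From row1: a = (0.6 − 0.06·b) / 0.03.
Into row2: 0.315·(0.6 − 0.06·b)/0.03 + 0.17·b = 1.8 → b = 9.78261, a = 0.434783.

0.4 kg product A, 9.8 kg product B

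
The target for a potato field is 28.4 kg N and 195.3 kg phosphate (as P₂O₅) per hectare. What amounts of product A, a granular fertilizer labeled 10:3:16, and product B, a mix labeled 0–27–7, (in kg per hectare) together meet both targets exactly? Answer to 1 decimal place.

284.0 kg product A, 691.8 kg product B

With a, b = kg per hectare of product A and product B:
N: 0.1·a + 0·b = 28.4
P₂O₅: 0.03·a + 0.27·b = 195.3
Eliminate b: (row1) − 0/0.27·(row2) → 0.1·a = 28.4, so a = 284.
Then b = (195.3 − 0.03·284) / 0.27 = 691.778.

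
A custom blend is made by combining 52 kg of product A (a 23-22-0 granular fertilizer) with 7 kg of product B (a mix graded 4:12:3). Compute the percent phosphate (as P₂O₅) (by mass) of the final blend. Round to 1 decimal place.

20.8% P₂O₅

Total mass = 52 + 7 = 59 kg.
P₂O₅ mass = 22%×52 + 12%×7 = 12.28 kg.
% P₂O₅ = 12.28 / 59 = 20.8136%.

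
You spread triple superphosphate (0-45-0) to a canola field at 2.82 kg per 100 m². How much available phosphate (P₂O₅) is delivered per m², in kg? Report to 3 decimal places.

P₂O₅ per 100 m² = 2.82 × 45% = 1.269 kg.
Convert to per m²: 1.269 × 0.01 = 0.01269 kg.

0.013 kg P₂O₅ per sq m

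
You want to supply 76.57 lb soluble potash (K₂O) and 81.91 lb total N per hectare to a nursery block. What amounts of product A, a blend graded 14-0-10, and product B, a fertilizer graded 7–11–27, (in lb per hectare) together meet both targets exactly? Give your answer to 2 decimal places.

Per-hectare balance (a = product A, b = product B):
K₂O: 0.1·a + 0.27·b = 76.57
N: 0.14·a + 0.07·b = 81.91
Eliminate b: (row1) − 0.27/0.07·(row2) → -0.44·a = -239.369, so a = 544.019.
Then b = (81.91 − 0.14·544.019) / 0.07 = 82.1039.

544.02 lb product A, 82.10 lb product B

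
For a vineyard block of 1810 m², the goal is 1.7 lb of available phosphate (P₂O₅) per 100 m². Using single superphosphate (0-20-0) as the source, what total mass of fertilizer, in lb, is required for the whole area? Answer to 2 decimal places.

153.85 lb

Product per 100 m² = 1.7 / 20% = 8.5 lb.
Total product = 8.5 × 1810 / 100 = 153.85 lb.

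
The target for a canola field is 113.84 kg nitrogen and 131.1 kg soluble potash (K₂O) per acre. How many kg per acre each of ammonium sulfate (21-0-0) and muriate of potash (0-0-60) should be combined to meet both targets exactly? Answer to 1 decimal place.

Let a = kg of ammonium sulfate, b = kg of muriate of potash (per acre).
N: 0.21·a + 0·b = 113.84
K₂O: 0·a + 0.6·b = 131.1
Solving simultaneously: a = 542.095, b = 218.5.

542.1 kg ammonium sulfate, 218.5 kg muriate of potash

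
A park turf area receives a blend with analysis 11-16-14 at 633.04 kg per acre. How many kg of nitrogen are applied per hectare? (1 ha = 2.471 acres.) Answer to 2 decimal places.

172.07 kg N per hectare

nitrogen per acre = 633.04 × 11% = 69.6344 kg.
Convert to per hectare: 69.6344 × 2.471 = 172.067 kg.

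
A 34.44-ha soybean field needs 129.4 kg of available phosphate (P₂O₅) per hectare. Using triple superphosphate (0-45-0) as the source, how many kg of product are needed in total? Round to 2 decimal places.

9903.41 kg

Product per hectare = 129.4 / 45% = 287.556 kg.
Total product = 287.556 × 34.44 = 9903.413 kg.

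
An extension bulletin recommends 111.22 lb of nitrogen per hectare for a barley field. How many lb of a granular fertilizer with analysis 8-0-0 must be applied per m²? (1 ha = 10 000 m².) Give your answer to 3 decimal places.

Product per hectare = 111.22 / 8% = 1390.25 lb.
Convert to per m²: 1390.25 × 0.0001 = 0.139025 lb.

0.139 lb of product per sq m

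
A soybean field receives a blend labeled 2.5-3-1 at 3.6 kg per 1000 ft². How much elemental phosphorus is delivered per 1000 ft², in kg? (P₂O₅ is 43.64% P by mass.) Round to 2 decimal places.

0.05 kg P per thousand sq ft

P₂O₅ per 1000 ft² = 3.6 × 3% = 0.108 kg.
Elemental P = 0.108 × 0.4364 = 0.0471312 kg per 1000 ft².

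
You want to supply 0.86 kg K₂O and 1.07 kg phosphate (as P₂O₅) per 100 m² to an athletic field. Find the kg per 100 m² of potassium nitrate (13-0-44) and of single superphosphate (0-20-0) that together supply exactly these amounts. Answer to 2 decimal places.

1.95 kg potassium nitrate, 5.35 kg single superphosphate

Per-100 m² balance (a = potassium nitrate, b = single superphosphate):
K₂O: 0.44·a + 0·b = 0.86
P₂O₅: 0·a + 0.2·b = 1.07
Solving simultaneously: a = 1.95455, b = 5.35.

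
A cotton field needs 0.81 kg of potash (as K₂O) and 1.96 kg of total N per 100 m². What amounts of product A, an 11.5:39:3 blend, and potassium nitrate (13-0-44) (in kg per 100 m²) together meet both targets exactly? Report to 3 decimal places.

With a, b = kg per 100 m² of product A and potassium nitrate:
K₂O: 0.03·a + 0.44·b = 0.81
N: 0.115·a + 0.13·b = 1.96
Eliminate a: (row1) − 0.03/0.115·(row2) → 0.406087·b = 0.298696, so b = 0.735546.
Back-substitute: a = (0.81 − 0.44·0.735546) / 0.03 = 16.21199.

16.212 kg product A, 0.736 kg potassium nitrate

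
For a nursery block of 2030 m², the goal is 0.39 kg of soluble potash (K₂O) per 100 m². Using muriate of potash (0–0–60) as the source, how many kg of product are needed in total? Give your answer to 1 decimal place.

13.2 kg

Product per 100 m² = 0.39 / 60% = 0.65 kg.
Total product = 0.65 × 2030 / 100 = 13.195 kg.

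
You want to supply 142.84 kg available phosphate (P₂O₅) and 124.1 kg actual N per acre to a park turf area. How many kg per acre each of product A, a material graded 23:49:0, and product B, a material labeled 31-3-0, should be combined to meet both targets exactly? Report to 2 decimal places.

279.71 kg product A, 192.80 kg product B

Per-acre balance (a = product A, b = product B):
P₂O₅: 0.49·a + 0.03·b = 142.84
N: 0.23·a + 0.31·b = 124.1
From row1: a = (142.84 − 0.03·b) / 0.49.
Into row2: 0.23·(142.84 − 0.03·b)/0.49 + 0.31·b = 124.1 → b = 192.799, a = 279.706.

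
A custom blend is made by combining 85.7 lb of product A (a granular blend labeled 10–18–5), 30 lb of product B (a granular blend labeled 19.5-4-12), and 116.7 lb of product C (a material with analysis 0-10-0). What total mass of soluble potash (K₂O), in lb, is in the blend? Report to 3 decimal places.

K₂O mass = 5%×85.7 + 12%×30 + 0%×116.7 = 7.885 lb.

7.885 lb K₂O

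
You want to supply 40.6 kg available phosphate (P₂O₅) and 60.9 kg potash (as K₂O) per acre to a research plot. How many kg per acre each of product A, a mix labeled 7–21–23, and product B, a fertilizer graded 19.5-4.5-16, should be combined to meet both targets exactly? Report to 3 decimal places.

161.527 kg product A, 148.430 kg product B

With a, b = kg per acre of product A and product B:
P₂O₅: 0.21·a + 0.045·b = 40.6
K₂O: 0.23·a + 0.16·b = 60.9
Eliminate b: (row1) − 0.045/0.16·(row2) → 0.145312·a = 23.4719, so a = 161.5269.
Then b = (60.9 − 0.23·161.5269) / 0.16 = 148.4301.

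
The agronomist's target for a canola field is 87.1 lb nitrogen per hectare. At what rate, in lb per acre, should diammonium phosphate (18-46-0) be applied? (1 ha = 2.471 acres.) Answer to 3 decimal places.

195.827 lb of product per acre

Product per hectare = 87.1 / 18% = 483.889 lb.
Convert to per acre: 483.889 × 0.404694 = 195.8272 lb.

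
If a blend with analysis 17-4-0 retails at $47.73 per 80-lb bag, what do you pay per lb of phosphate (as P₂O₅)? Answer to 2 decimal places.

$14.92 per lb P₂O₅

P₂O₅ in bag = 80 × 4% = 3.2 lb.
Cost per lb P₂O₅ = $47.73 / 3.2 = $14.9156.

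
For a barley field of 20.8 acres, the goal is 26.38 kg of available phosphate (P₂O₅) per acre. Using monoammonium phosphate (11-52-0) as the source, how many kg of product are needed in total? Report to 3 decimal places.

Product per acre = 26.38 / 52% = 50.7308 kg.
Total product = 50.7308 × 20.8 = 1055.2 kg.

1055.200 kg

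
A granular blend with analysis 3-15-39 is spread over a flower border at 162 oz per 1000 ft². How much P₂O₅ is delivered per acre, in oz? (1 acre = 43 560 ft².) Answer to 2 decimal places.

P₂O₅ per 1000 ft² = 162 × 15% = 24.3 oz.
Convert to per acre: 24.3 × 43.56 = 1058.508 oz.

1058.51 oz P₂O₅ per acre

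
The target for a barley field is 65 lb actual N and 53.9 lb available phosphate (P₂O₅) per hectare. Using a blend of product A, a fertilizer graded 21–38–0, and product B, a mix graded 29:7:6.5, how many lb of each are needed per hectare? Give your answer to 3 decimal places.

116.031 lb product A, 140.115 lb product B

Per-hectare balance (a = product A, b = product B):
N: 0.21·a + 0.29·b = 65
P₂O₅: 0.38·a + 0.07·b = 53.9
Solving simultaneously: a = 116.0314, b = 140.1152.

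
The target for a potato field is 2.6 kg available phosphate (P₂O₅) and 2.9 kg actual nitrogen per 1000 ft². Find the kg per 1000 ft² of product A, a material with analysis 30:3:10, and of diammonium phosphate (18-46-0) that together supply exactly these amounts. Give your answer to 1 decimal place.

With a, b = kg per 1000 ft² of product A and diammonium phosphate:
P₂O₅: 0.03·a + 0.46·b = 2.6
N: 0.3·a + 0.18·b = 2.9
Solving simultaneously: a = 6.53092, b = 5.22624.

6.5 kg product A, 5.2 kg diammonium phosphate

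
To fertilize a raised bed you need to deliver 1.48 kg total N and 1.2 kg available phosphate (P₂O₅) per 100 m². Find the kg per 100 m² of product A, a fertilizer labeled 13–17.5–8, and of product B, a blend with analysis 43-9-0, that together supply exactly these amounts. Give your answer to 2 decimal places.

Per-100 m² balance (a = product A, b = product B):
N: 0.13·a + 0.43·b = 1.48
P₂O₅: 0.175·a + 0.09·b = 1.2
From row1: a = (1.48 − 0.43·b) / 0.13.
Into row2: 0.175·(1.48 − 0.43·b)/0.13 + 0.09·b = 1.2 → b = 1.62077, a = 6.0236.

6.02 kg product A, 1.62 kg product B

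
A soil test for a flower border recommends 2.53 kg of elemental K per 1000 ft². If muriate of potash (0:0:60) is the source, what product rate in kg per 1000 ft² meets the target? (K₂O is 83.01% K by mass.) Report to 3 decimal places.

5.080 kg of product per thousand sq ft

As K₂O: 2.53 / 0.8301 = 3.04783 kg per 1000 ft².
Product per 1000 ft² = 3.04783 / 60% = 5.07971 kg.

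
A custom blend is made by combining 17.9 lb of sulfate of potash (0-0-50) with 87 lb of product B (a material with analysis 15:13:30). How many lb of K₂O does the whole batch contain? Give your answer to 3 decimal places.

K₂O mass = 50%×17.9 + 30%×87 = 35.05 lb.

35.050 lb K₂O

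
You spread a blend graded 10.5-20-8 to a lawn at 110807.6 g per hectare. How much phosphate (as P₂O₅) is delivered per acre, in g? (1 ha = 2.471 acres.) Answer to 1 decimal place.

P₂O₅ per hectare = 110807.6 × 20% = 22161.5 g.
Convert to per acre: 22161.5 × 0.404694 = 8968.64 g.

8968.6 g P₂O₅ per acre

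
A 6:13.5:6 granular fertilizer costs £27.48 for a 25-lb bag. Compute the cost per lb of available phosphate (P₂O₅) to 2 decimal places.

P₂O₅ in bag = 25 × 13.5% = 3.375 lb.
Cost per lb P₂O₅ = £27.48 / 3.375 = £8.1422.

£8.14 per lb P₂O₅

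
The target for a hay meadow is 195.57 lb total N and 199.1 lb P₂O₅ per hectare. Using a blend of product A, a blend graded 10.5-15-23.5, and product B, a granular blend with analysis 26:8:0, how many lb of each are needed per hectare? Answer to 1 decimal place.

With a, b = lb per hectare of product A and product B:
N: 0.105·a + 0.26·b = 195.57
P₂O₅: 0.15·a + 0.08·b = 199.1
Solving simultaneously: a = 1180.41, b = 275.49.

1180.4 lb product A, 275.5 lb product B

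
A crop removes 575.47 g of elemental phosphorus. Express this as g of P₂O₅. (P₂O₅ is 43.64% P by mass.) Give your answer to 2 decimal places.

1318.68 g P₂O₅

P₂O₅ = 575.47 / 0.4364 = 1318.676 g.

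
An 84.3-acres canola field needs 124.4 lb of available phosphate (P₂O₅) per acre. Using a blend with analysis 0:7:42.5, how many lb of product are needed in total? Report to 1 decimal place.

149813.1 lb

Product per acre = 124.4 / 7% = 1777.14 lb.
Total product = 1777.14 × 84.3 = 149813.14 lb.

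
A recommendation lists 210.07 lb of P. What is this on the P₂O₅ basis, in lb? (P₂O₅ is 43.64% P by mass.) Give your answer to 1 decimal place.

P₂O₅ = 210.07 / 0.4364 = 481.37 lb.

481.4 lb P₂O₅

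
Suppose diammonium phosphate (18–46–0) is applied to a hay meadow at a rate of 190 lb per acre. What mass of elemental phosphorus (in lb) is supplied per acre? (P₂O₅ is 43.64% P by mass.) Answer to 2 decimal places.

P₂O₅ per acre = 190 × 46% = 87.4 lb.
Elemental P = 87.4 × 0.4364 = 38.1414 lb per acre.

38.14 lb P per acre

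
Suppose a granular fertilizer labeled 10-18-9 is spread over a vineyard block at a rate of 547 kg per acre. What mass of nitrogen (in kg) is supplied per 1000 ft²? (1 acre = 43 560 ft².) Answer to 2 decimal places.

nitrogen per acre = 547 × 10% = 54.7 kg.
Convert to per 1000 ft²: 54.7 × 0.0229568 = 1.25574 kg.

1.26 kg N per thousand sq ft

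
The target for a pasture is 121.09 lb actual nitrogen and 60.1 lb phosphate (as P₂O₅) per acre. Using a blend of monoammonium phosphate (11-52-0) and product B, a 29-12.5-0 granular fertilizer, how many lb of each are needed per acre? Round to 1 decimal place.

16.7 lb monoammonium phosphate, 411.2 lb product B

With a, b = lb per acre of monoammonium phosphate and product B:
N: 0.11·a + 0.29·b = 121.09
P₂O₅: 0.52·a + 0.125·b = 60.1
Solving simultaneously: a = 16.7293, b = 411.206.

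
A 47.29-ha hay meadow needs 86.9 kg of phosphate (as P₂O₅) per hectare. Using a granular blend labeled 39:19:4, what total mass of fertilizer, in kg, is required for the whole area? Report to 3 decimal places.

21628.953 kg

Product per hectare = 86.9 / 19% = 457.368 kg.
Total product = 457.368 × 47.29 = 21628.9526 kg.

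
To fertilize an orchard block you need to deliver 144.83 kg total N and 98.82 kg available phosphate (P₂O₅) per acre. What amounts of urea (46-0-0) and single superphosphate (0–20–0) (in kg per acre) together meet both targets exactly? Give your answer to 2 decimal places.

314.85 kg urea, 494.10 kg single superphosphate

Let a = kg of urea, b = kg of single superphosphate (per acre).
N: 0.46·a + 0·b = 144.83
P₂O₅: 0·a + 0.2·b = 98.82
Solving simultaneously: a = 314.848, b = 494.1.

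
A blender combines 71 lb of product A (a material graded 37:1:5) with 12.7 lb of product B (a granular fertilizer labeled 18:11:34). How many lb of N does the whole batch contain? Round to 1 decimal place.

28.6 lb N

N mass = 37%×71 + 18%×12.7 = 28.556 lb.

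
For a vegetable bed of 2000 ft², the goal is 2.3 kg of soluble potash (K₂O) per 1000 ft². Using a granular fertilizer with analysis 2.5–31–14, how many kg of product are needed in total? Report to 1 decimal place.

32.9 kg

Product per 1000 ft² = 2.3 / 14% = 16.4286 kg.
Total product = 16.4286 × 2000 / 1000 = 32.8571 kg.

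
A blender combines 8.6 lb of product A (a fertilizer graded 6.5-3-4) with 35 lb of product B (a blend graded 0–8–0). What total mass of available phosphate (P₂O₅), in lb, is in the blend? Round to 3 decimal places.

P₂O₅ mass = 3%×8.6 + 8%×35 = 3.058 lb.

3.058 lb P₂O₅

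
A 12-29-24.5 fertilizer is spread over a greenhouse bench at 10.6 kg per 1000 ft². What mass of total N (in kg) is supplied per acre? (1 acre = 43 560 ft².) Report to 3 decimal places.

55.408 kg N per acre

nitrogen per 1000 ft² = 10.6 × 12% = 1.272 kg.
Convert to per acre: 1.272 × 43.56 = 55.4083 kg.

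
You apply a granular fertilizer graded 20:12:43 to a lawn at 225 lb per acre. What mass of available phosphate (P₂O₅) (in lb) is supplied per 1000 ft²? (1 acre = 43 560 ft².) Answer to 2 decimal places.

0.62 lb P₂O₅ per thousand sq ft

P₂O₅ per acre = 225 × 12% = 27 lb.
Convert to per 1000 ft²: 27 × 0.0229568 = 0.619835 lb.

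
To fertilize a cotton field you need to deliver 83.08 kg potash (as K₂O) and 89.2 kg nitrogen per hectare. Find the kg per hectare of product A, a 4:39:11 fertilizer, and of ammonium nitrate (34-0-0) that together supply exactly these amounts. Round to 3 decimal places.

With a, b = kg per hectare of product A and ammonium nitrate:
K₂O: 0.11·a + 0·b = 83.08
N: 0.04·a + 0.34·b = 89.2
Eliminate b: (row1) − 0/0.34·(row2) → 0.11·a = 83.08, so a = 755.2727.
Then b = (89.2 − 0.04·755.2727) / 0.34 = 173.4973.

755.273 kg product A, 173.497 kg ammonium nitrate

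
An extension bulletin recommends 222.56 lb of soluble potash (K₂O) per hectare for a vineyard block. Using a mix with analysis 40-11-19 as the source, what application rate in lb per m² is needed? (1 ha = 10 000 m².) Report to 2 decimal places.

Product per hectare = 222.56 / 19% = 1171.37 lb.
Convert to per m²: 1171.37 × 0.0001 = 0.117137 lb.

0.12 lb of product per sq m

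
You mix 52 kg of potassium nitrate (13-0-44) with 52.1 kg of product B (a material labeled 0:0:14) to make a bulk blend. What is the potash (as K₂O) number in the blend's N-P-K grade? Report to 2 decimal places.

28.99% K₂O

Total mass = 52 + 52.1 = 104.1 kg.
K₂O mass = 44%×52 + 14%×52.1 = 30.174 kg.
% K₂O = 30.174 / 104.1 = 28.9856%.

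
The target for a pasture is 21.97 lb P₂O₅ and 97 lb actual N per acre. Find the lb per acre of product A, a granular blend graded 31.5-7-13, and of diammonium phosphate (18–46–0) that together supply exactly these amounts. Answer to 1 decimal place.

307.4 lb product A, 1.0 lb diammonium phosphate

With a, b = lb per acre of product A and diammonium phosphate:
P₂O₅: 0.07·a + 0.46·b = 21.97
N: 0.315·a + 0.18·b = 97
Eliminate b: (row1) − 0.46/0.18·(row2) → -0.735·a = -225.919, so a = 307.373.
Then b = (97 − 0.315·307.373) / 0.18 = 0.986772.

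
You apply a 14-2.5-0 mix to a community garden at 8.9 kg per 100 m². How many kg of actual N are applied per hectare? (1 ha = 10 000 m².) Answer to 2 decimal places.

124.60 kg N per hectare

nitrogen per 100 m² = 8.9 × 14% = 1.246 kg.
Convert to per hectare: 1.246 × 100 = 124.6 kg.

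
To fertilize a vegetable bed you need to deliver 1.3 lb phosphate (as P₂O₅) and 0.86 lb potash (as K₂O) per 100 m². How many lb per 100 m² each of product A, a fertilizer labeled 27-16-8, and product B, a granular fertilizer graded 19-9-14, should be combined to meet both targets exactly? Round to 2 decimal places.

6.88 lb product A, 2.21 lb product B

Per-100 m² balance (a = product A, b = product B):
P₂O₅: 0.16·a + 0.09·b = 1.3
K₂O: 0.08·a + 0.14·b = 0.86
Eliminate a: (row1) − 0.16/0.08·(row2) → -0.19·b = -0.42, so b = 2.21053.
Back-substitute: a = (1.3 − 0.09·2.21053) / 0.16 = 6.88158.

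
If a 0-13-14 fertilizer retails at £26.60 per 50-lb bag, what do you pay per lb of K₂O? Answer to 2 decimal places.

K₂O in bag = 50 × 14% = 7 lb.
Cost per lb K₂O = £26.60 / 7 = £3.8000.

£3.80 per lb K₂O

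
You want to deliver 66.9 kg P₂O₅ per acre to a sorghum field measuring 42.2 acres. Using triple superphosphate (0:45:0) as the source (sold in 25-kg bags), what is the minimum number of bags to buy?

Product per acre = 66.9 / 45% = 148.667 kg.
Total product = 148.667 × 42.2 = 6273.73 kg.
Bags = ⌈6273.73 / 25⌉ = 251.

251 bags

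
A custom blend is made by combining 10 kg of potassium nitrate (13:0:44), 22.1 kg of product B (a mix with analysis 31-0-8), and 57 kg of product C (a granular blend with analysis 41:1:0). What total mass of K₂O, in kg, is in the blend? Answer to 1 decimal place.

K₂O mass = 44%×10 + 8%×22.1 + 0%×57 = 6.168 kg.

6.2 kg K₂O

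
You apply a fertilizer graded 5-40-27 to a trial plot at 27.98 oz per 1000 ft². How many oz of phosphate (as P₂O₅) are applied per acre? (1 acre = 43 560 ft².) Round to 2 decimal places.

P₂O₅ per 1000 ft² = 27.98 × 40% = 11.192 oz.
Convert to per acre: 11.192 × 43.56 = 487.524 oz.

487.52 oz P₂O₅ per acre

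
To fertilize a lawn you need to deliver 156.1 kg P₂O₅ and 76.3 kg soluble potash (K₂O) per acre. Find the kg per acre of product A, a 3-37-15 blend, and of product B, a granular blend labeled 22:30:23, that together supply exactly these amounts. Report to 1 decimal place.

324.5 kg product A, 120.1 kg product B

Per-acre balance (a = product A, b = product B):
P₂O₅: 0.37·a + 0.3·b = 156.1
K₂O: 0.15·a + 0.23·b = 76.3
From row1: a = (156.1 − 0.3·b) / 0.37.
Into row2: 0.15·(156.1 − 0.3·b)/0.37 + 0.23·b = 76.3 → b = 120.0998, a = 324.514.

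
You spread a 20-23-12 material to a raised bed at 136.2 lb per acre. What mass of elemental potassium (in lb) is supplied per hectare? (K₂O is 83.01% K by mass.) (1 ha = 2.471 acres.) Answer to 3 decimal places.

33.524 lb K per hectare

K₂O per acre = 136.2 × 12% = 16.344 lb.
Elemental K = 16.344 × 0.8301 = 13.5672 lb per acre.
Convert to per hectare: 13.5672 × 2.471 = 33.5244 lb.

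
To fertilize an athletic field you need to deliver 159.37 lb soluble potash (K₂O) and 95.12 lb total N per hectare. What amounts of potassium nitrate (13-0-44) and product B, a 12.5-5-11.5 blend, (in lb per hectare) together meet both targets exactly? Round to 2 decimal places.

With a, b = lb per hectare of potassium nitrate and product B:
K₂O: 0.44·a + 0.115·b = 159.37
N: 0.13·a + 0.125·b = 95.12
Eliminate a: (row1) − 0.44/0.13·(row2) → -0.308077·b = -162.575, so b = 527.708.
Back-substitute: a = (159.37 − 0.115·527.708) / 0.44 = 224.281.

224.28 lb potassium nitrate, 527.71 lb product B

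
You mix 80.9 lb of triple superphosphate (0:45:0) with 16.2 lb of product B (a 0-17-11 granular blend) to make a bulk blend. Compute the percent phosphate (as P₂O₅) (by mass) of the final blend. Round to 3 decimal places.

Total mass = 80.9 + 16.2 = 97.1 lb.
P₂O₅ mass = 45%×80.9 + 17%×16.2 = 39.159 lb.
% P₂O₅ = 39.159 / 97.1 = 40.3285%.

40.329% P₂O₅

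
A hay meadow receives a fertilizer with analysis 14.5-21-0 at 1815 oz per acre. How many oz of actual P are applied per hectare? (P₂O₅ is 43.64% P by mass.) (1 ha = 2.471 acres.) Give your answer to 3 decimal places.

P₂O₅ per acre = 1815 × 21% = 381.15 oz.
Elemental P = 381.15 × 0.4364 = 166.334 oz per acre.
Convert to per hectare: 166.334 × 2.471 = 411.01097 oz.

411.011 oz P per hectare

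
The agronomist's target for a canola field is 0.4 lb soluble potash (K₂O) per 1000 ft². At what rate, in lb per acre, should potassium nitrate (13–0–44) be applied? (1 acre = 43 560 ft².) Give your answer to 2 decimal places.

39.60 lb of product per acre

Product per 1000 ft² = 0.4 / 44% = 0.909091 lb.
Convert to per acre: 0.909091 × 43.56 = 39.6 lb.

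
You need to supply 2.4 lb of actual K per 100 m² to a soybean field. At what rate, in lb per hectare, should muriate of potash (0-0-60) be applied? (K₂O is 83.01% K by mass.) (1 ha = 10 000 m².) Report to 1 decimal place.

481.9 lb of product per hectare

As K₂O: 2.4 / 0.8301 = 2.89122 lb per 100 m².
Product per 100 m² = 2.89122 / 60% = 4.8187 lb.
Convert to per hectare: 4.8187 × 100 = 481.87 lb.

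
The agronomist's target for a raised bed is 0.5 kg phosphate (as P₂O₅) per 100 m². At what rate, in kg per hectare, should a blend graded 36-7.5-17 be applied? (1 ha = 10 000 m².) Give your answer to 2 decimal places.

Product per 100 m² = 0.5 / 7.5% = 6.66667 kg.
Convert to per hectare: 6.66667 × 100 = 666.667 kg.

666.67 kg of product per hectare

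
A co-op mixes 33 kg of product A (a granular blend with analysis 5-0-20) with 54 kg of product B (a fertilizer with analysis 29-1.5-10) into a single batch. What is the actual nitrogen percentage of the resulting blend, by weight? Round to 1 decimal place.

Total mass = 33 + 54 = 87 kg.
N mass = 5%×33 + 29%×54 = 17.31 kg.
% N = 17.31 / 87 = 19.8966%.

19.9% N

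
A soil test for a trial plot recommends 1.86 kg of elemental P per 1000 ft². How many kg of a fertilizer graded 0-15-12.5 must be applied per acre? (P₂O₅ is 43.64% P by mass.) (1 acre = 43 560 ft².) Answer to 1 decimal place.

As P₂O₅: 1.86 / 0.4364 = 4.26214 kg per 1000 ft².
Product per 1000 ft² = 4.26214 / 15% = 28.4143 kg.
Convert to per acre: 28.4143 × 43.56 = 1237.73 kg.

1237.7 kg of product per acre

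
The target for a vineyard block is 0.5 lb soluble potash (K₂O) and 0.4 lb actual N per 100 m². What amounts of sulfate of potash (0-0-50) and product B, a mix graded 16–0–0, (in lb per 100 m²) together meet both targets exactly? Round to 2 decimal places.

1.00 lb sulfate of potash, 2.50 lb product B

Per-100 m² balance (a = sulfate of potash, b = product B):
K₂O: 0.5·a + 0·b = 0.5
N: 0·a + 0.16·b = 0.4
Solving simultaneously: a = 1, b = 2.5.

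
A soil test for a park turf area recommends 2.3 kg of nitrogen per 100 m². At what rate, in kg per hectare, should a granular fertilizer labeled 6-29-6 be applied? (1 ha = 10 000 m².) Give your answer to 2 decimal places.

Product per 100 m² = 2.3 / 6% = 38.3333 kg.
Convert to per hectare: 38.3333 × 100 = 3833.333 kg.

3833.33 kg of product per hectare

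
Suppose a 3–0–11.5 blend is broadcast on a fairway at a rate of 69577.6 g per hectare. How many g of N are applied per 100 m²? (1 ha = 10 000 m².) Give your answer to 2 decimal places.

20.87 g N per hundred sq m

nitrogen per hectare = 69577.6 × 3% = 2087.33 g.
Convert to per 100 m²: 2087.33 × 0.01 = 20.8733 g.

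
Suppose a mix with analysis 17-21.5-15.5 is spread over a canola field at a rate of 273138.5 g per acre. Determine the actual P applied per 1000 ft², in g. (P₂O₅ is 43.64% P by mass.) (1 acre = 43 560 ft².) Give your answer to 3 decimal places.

P₂O₅ per acre = 273138.5 × 21.5% = 58724.8 g.
Elemental P = 58724.8 × 0.4364 = 25627.5 g per acre.
Convert to per 1000 ft²: 25627.5 × 0.0229568 = 588.3263 g.

588.326 g P per thousand sq ft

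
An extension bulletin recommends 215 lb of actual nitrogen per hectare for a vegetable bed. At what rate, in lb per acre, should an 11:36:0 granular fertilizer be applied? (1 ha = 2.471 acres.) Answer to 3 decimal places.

Product per hectare = 215 / 11% = 1954.55 lb.
Convert to per acre: 1954.55 × 0.404694 = 790.9937 lb.

790.994 lb of product per acre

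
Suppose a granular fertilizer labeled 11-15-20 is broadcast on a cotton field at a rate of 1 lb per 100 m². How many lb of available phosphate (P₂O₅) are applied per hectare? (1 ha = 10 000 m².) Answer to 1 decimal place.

15.0 lb P₂O₅ per hectare

P₂O₅ per 100 m² = 1 × 15% = 0.15 lb.
Convert to per hectare: 0.15 × 100 = 15 lb.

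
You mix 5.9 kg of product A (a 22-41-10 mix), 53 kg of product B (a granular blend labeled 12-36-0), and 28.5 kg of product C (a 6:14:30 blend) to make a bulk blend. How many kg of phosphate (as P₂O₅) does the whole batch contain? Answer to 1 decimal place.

25.5 kg P₂O₅

P₂O₅ mass = 41%×5.9 + 36%×53 + 14%×28.5 = 25.489 kg.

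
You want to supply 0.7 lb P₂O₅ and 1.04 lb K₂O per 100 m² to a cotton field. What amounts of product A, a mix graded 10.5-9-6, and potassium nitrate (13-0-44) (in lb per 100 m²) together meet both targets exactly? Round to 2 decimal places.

Let a = lb of product A, b = lb of potassium nitrate (per 100 m²).
P₂O₅: 0.09·a + 0·b = 0.7
K₂O: 0.06·a + 0.44·b = 1.04
Solving simultaneously: a = 7.77778, b = 1.30303.

7.78 lb product A, 1.30 lb potassium nitrate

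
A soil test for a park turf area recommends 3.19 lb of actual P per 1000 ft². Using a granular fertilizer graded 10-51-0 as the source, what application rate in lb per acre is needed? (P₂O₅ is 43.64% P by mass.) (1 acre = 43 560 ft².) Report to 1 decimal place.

624.3 lb of product per acre

As P₂O₅: 3.19 / 0.4364 = 7.30981 lb per 1000 ft².
Product per 1000 ft² = 7.30981 / 51% = 14.333 lb.
Convert to per acre: 14.333 × 43.56 = 624.344 lb.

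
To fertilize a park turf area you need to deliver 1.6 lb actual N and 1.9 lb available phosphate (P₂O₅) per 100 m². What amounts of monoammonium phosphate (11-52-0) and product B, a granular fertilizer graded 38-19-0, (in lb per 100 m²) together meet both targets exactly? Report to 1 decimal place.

2.4 lb monoammonium phosphate, 3.5 lb product B

Let a = lb of monoammonium phosphate, b = lb of product B (per 100 m²).
N: 0.11·a + 0.38·b = 1.6
P₂O₅: 0.52·a + 0.19·b = 1.9
Solving simultaneously: a = 2.36559, b = 3.52575.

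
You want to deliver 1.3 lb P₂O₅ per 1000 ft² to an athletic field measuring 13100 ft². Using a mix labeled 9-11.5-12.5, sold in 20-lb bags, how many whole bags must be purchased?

Product per 1000 ft² = 1.3 / 11.5% = 11.3043 lb.
Total product = 11.3043 × 13100 / 1000 = 148.087 lb.
Bags = ⌈148.087 / 20⌉ = 8.

8 bags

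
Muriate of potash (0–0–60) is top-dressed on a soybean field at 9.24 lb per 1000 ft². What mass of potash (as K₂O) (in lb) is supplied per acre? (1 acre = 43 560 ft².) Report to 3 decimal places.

241.497 lb K₂O per acre

K₂O per 1000 ft² = 9.24 × 60% = 5.544 lb.
Convert to per acre: 5.544 × 43.56 = 241.4966 lb.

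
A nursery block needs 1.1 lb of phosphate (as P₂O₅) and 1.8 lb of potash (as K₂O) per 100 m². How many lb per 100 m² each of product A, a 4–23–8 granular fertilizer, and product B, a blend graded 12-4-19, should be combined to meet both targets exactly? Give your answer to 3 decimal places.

3.383 lb product A, 8.049 lb product B

Per-100 m² balance (a = product A, b = product B):
P₂O₅: 0.23·a + 0.04·b = 1.1
K₂O: 0.08·a + 0.19·b = 1.8
Eliminate b: (row1) − 0.04/0.19·(row2) → 0.213158·a = 0.721053, so a = 3.38272.
Then b = (1.8 − 0.08·3.38272) / 0.19 = 8.04938.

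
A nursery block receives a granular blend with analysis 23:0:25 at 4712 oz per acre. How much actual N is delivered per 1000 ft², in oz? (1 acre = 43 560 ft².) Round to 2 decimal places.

24.88 oz N per thousand sq ft

nitrogen per acre = 4712 × 23% = 1083.76 oz.
Convert to per 1000 ft²: 1083.76 × 0.0229568 = 24.8797 oz.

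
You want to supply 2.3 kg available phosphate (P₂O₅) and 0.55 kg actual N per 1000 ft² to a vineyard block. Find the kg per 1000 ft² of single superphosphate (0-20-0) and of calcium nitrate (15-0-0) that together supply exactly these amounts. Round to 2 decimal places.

11.50 kg single superphosphate, 3.67 kg calcium nitrate

With a, b = kg per 1000 ft² of single superphosphate and calcium nitrate:
P₂O₅: 0.2·a + 0·b = 2.3
N: 0·a + 0.15·b = 0.55
Solving simultaneously: a = 11.5, b = 3.66667.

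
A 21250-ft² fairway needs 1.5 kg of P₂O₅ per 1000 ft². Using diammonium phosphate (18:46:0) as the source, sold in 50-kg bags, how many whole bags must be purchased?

2 bags

Product per 1000 ft² = 1.5 / 46% = 3.26087 kg.
Total product = 3.26087 × 21250 / 1000 = 69.2935 kg.
Bags = ⌈69.2935 / 50⌉ = 2.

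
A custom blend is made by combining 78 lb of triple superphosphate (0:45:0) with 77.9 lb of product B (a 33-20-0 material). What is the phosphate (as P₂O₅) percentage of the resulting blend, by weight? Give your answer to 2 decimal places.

32.51% P₂O₅

Total mass = 78 + 77.9 = 155.9 lb.
P₂O₅ mass = 45%×78 + 20%×77.9 = 50.68 lb.
% P₂O₅ = 50.68 / 155.9 = 32.508%.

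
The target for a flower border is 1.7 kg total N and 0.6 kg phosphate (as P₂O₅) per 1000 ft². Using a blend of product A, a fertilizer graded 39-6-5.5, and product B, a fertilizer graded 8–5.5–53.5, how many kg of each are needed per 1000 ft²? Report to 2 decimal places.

2.73 kg product A, 7.93 kg product B

Per-1000 ft² balance (a = product A, b = product B):
N: 0.39·a + 0.08·b = 1.7
P₂O₅: 0.06·a + 0.055·b = 0.6
Eliminate b: (row1) − 0.08/0.055·(row2) → 0.302727·a = 0.827273, so a = 2.73273.
Then b = (0.6 − 0.06·2.73273) / 0.055 = 7.92793.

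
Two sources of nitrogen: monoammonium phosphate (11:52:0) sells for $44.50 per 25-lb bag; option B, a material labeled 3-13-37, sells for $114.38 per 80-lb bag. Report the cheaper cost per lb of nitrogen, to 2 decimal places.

$16.18 per lb N (monoammonium phosphate)

monoammonium phosphate: N per bag = 25 × 11% = 2.75 lb; cost = 44.50 / 2.75 = $16.1818/lb N.
option B: N per bag = 80 × 3% = 2.4 lb; cost = 114.38 / 2.4 = $47.6583/lb N.
monoammonium phosphate is cheaper.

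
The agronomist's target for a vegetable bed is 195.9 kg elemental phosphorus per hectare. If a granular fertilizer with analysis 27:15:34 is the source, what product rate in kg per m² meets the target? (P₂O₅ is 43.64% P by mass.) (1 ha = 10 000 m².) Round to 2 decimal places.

As P₂O₅: 195.9 / 0.4364 = 448.9 kg per hectare.
Product per hectare = 448.9 / 15% = 2992.67 kg.
Convert to per m²: 2992.67 × 0.0001 = 0.299267 kg.

0.30 kg of product per sq m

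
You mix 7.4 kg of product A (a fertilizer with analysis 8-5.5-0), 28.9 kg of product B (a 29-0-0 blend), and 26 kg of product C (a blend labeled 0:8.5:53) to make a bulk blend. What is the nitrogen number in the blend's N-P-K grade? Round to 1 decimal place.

14.4% N

Total mass = 7.4 + 28.9 + 26 = 62.3 kg.
N mass = 8%×7.4 + 29%×28.9 + 0%×26 = 8.973 kg.
% N = 8.973 / 62.3 = 14.4029%.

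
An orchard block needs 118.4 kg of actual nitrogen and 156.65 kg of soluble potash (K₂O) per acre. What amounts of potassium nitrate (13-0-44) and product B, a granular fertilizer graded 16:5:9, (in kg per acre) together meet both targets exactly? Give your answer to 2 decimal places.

Per-acre balance (a = potassium nitrate, b = product B):
N: 0.13·a + 0.16·b = 118.4
K₂O: 0.44·a + 0.09·b = 156.65
Eliminate a: (row1) − 0.13/0.44·(row2) → 0.133409·b = 72.117, so b = 540.571.
Back-substitute: a = (118.4 − 0.16·540.571) / 0.13 = 245.451.

245.45 kg potassium nitrate, 540.57 kg product B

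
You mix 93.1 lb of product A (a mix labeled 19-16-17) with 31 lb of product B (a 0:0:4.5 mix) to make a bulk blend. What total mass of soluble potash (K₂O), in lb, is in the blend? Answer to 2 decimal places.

K₂O mass = 17%×93.1 + 4.5%×31 = 17.222 lb.

17.22 lb K₂O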